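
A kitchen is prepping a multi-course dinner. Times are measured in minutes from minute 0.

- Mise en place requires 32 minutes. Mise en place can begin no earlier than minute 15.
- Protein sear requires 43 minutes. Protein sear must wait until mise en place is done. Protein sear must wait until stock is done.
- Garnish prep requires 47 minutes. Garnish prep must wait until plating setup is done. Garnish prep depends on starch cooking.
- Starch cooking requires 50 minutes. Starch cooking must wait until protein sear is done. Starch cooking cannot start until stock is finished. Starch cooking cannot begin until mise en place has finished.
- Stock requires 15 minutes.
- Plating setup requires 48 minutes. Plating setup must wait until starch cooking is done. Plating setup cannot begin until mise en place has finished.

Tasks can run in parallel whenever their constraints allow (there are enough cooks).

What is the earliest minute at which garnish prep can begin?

188

Stock has no prerequisites, so it starts at minute 0 and finishes at minute 15.
Mise en place waits on its own release at minute 15, so it starts at minute 15 and finishes at 15 + 32 = minute 47.
Protein sear has to wait for mise en place (finishes minute 47); stock (finishes minute 15). The latest of these is minute 47, so protein sear runs minute 47 to 47 + 43 = minute 90.
Starch cooking needs all of protein sear (finishes minute 90); stock (finishes minute 15); mise en place (finishes minute 47). That puts its earliest start at minute 90; it finishes at 90 + 50 = minute 140.
Plating setup cannot start until starch cooking (finishes minute 140); mise en place (finishes minute 47). The controlling bound is minute 140, so plating setup finishes at 140 + 48 = minute 188.
Garnish prep waits on plating setup (finishes minute 188); starch cooking (finishes minute 140). The latest of these is minute 188, which is the earliest garnish prep can start.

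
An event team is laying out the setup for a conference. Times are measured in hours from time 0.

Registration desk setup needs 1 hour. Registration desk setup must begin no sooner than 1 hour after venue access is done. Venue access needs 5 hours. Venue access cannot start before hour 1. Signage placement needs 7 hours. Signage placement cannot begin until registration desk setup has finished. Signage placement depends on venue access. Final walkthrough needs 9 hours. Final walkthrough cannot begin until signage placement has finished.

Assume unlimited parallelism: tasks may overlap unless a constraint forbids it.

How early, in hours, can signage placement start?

After its own release at hour 1, venue access can start at hour 1 and finishes at hour 6.
After venue access (finishes hour 6, plus 1-hour gap → hour 7), registration desk setup can start at hour 7 and finishes at hour 8.
Signage placement waits on registration desk setup (finishes hour 8); venue access (finishes hour 6). The latest of these is hour 8, which is the earliest signage placement can start.

8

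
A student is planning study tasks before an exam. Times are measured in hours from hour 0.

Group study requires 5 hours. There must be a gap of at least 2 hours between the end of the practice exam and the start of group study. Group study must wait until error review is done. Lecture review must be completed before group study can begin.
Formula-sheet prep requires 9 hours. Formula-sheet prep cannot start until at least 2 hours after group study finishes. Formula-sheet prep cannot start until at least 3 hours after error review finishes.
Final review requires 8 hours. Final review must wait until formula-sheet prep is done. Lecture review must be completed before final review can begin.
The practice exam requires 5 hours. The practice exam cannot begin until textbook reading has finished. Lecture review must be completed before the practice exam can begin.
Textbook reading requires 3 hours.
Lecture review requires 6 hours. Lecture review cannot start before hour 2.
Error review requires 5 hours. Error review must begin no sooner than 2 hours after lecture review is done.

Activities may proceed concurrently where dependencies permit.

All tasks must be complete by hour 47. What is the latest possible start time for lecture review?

Final review must finish by hour 47; it takes 8 hours, so it must start by 47 − 8 = hour 39.
Since final review (must start by hour 39) depends on it, formula-sheet prep must finish by hour 39. Backing off its 9-hour duration gives a latest start of hour 30.
Group study feeds into formula-sheet prep (must start by hour 30, minus 2-hour gap → hour 28); so group study must finish by hour 28 and therefore start by hour 23.
The practice exam feeds into group study (must start by hour 23, minus 2-hour gap → hour 21); so the practice exam must finish by hour 21 and therefore start by hour 16.
Error review must finish in time for group study (must start by hour 23); formula-sheet prep (must start by hour 30, minus 3-hour gap → hour 27). The tightest is hour 23, so error review must start by 23 − 5 = hour 18.
For lecture review: the practice exam (must start by hour 16); error review (must start by hour 18, minus 2-hour gap → hour 16); group study (must start by hour 23); final review (must start by hour 39). The most restrictive is hour 16; with a 6-hour duration, lecture review must start by hour 10.

10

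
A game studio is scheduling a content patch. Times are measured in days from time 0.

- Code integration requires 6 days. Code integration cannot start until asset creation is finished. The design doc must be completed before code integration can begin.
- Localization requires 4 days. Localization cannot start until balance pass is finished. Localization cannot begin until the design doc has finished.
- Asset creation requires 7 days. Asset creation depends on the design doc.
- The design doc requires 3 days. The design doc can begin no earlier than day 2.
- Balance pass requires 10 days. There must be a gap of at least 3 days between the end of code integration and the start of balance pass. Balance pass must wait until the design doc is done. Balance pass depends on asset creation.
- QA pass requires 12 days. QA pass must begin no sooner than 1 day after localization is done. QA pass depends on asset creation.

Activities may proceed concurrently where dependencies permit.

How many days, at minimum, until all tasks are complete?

After its own release at day 2, the design doc can start at day 2 and finishes at day 5.
After the design doc (finishes day 5), asset creation can start at day 5 and finishes at day 12.
For code integration: asset creation (finishes day 12); the design doc (finishes day 5). Taking the maximum gives a start of day 12, and it finishes at 12 + 6 = day 18.
Balance pass needs all of code integration (finishes day 18, plus 3-day gap → day 21); the design doc (finishes day 5); asset creation (finishes day 12). That puts its earliest start at day 21; it finishes at 21 + 10 = day 31.
Localization has to wait for balance pass (finishes day 31); the design doc (finishes day 5). The latest of these is day 31, so localization runs day 31 to 31 + 4 = day 35.
QA pass has to wait for localization (finishes day 35, plus 1-day gap → day 36); asset creation (finishes day 12). The latest of these is day 36, so QA pass runs day 36 to 36 + 12 = day 48.
All tasks are finished once the last one completes. Finish times: The design doc at 5, Asset creation at 12, Code integration at 18, Balance pass at 31, Localization at 35, QA pass at 48. The latest is day 48.

48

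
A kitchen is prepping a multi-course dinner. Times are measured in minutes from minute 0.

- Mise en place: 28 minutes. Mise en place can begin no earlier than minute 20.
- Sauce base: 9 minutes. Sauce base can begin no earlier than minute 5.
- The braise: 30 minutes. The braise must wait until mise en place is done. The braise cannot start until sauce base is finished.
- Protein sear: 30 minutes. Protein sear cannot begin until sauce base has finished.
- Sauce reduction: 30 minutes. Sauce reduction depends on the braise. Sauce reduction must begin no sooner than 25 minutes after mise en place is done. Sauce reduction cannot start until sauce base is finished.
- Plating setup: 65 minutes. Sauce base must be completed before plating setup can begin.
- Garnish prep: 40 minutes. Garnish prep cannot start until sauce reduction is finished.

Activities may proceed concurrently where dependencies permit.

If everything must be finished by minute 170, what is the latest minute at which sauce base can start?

Garnish prep has no dependents, so it just needs to finish by minute 170. Starting by 170 − 40 = minute 130 achieves that.
Sauce reduction has to be done before garnish prep (must start by minute 130). That means finishing by minute 130, i.e. starting by 130 − 30 = minute 100.
The braise feeds into sauce reduction (must start by minute 100); so the braise must finish by minute 100 and therefore start by minute 70.
Nothing follows protein sear; the deadline of minute 170 is its only limit. It must start by 170 − 30 = minute 140.
Nothing follows plating setup; the deadline of minute 170 is its only limit. It must start by 170 − 65 = minute 105.
Sauce base has several dependents: the braise (must start by minute 70); protein sear (must start by minute 140); sauce reduction (must start by minute 100); plating setup (must start by minute 105). The earliest of those limits is minute 70, so sauce base must start by 70 − 9 = minute 61.

61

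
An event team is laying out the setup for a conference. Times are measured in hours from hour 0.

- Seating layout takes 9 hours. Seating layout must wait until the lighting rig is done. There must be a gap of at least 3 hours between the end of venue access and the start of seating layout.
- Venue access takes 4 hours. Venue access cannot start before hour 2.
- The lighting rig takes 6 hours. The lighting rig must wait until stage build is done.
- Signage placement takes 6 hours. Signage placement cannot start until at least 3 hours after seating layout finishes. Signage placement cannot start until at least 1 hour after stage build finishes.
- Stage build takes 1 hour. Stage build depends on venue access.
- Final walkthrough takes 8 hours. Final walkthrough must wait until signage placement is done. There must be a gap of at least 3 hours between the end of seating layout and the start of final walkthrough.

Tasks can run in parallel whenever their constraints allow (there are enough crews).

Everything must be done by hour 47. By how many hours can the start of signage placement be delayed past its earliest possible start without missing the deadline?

8

Venue access cannot begin until its own release at hour 2. It runs from hour 2 to 2 + 4 = hour 6.
After venue access (finishes hour 6), stage build can start at hour 6 and finishes at hour 7.
The lighting rig cannot begin until stage build (finishes hour 7). It runs from hour 7 to 7 + 6 = hour 13.
Seating layout needs all of the lighting rig (finishes hour 13); venue access (finishes hour 6, plus 3-hour gap → hour 9). That puts its earliest start at hour 13; it finishes at 13 + 9 = hour 22.
For signage placement: seating layout (finishes hour 22, plus 3-hour gap → hour 25); stage build (finishes hour 7, plus 1-hour gap → hour 8). Taking the maximum gives a start of hour 25, and it finishes at 25 + 6 = hour 31.

Working backward from the deadline:
Final walkthrough must finish by hour 47; it takes 8 hours, so it must start by 47 − 8 = hour 39.
Signage placement feeds into final walkthrough (must start by hour 39); so signage placement must finish by hour 39 and therefore start by hour 33.
So signage placement can start as early as hour 25 and as late as hour 33, giving 33 − 25 = 8 hours of slack.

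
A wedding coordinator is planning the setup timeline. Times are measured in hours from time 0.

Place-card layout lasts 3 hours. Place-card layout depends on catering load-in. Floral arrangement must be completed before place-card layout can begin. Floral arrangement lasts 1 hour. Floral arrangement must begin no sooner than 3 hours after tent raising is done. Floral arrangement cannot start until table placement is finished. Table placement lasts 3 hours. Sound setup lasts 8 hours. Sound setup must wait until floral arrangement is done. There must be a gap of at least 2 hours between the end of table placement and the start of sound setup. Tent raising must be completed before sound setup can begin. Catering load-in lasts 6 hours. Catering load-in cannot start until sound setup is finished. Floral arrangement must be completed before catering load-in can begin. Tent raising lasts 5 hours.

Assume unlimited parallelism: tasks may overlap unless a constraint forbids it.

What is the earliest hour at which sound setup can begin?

Table placement can start immediately at hour 0; it finishes at hour 3.
Nothing blocks tent raising, so it runs from hour 0 to hour 5.
For floral arrangement: tent raising (finishes hour 5, plus 3-hour gap → hour 8); table placement (finishes hour 3). Taking the maximum gives a start of hour 8, and it finishes at 8 + 1 = hour 9.
Sound setup waits on floral arrangement (finishes hour 9); table placement (finishes hour 3, plus 2-hour gap → hour 5); tent raising (finishes hour 5). The latest of these is hour 9, which is the earliest sound setup can start.

9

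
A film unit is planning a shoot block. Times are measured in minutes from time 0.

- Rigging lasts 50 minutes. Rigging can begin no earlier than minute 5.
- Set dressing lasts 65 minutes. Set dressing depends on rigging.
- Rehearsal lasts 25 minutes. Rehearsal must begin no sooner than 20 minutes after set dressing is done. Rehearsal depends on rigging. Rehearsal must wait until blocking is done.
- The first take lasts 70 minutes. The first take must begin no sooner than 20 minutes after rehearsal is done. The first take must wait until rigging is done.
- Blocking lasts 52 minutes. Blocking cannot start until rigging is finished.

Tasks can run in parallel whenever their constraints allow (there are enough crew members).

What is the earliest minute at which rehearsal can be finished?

165

Rigging waits on its own release at minute 5, so it starts at minute 5 and finishes at 5 + 50 = minute 55.
Blocking cannot begin until rigging (finishes minute 55). It runs from minute 55 to 55 + 52 = minute 107.
Set dressing cannot begin until rigging (finishes minute 55). It runs from minute 55 to 55 + 65 = minute 120.
Rehearsal cannot start until set dressing (finishes minute 120, plus 20-minute gap → minute 140); rigging (finishes minute 55); blocking (finishes minute 107). The controlling bound is minute 140, so rehearsal finishes at 140 + 25 = minute 165.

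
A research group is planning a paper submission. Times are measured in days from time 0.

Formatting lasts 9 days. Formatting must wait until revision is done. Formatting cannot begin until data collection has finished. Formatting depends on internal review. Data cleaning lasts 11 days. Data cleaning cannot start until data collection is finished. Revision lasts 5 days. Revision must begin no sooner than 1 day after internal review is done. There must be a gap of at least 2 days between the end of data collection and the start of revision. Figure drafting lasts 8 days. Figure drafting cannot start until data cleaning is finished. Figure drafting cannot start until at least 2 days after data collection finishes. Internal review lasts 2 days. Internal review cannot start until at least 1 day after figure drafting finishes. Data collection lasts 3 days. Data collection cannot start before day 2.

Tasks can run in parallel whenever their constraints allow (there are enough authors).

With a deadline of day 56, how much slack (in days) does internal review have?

14

Data collection waits on its own release at day 2, so it starts at day 2 and finishes at 2 + 3 = day 5.
Data cleaning cannot begin until data collection (finishes day 5). It runs from day 5 to 5 + 11 = day 16.
For figure drafting: data cleaning (finishes day 16); data collection (finishes day 5, plus 2-day gap → day 7). Taking the maximum gives a start of day 16, and it finishes at 16 + 8 = day 24.
Internal review waits on figure drafting (finishes day 24, plus 1-day gap → day 25), so it starts at day 25 and finishes at 25 + 2 = day 27.

Working backward from the deadline:
To finish by day 56, formatting (duration 9) must start no later than day 47.
Revision feeds into formatting (must start by day 47); so revision must finish by day 47 and therefore start by day 42.
Internal review feeds revision (must start by day 42, minus 1-day gap → day 41); formatting (must start by day 47). Taking the minimum, internal review must finish by day 41 and start by 41 − 2 = day 39.
So internal review can start as early as day 25 and as late as day 39, giving 39 − 25 = 14 days of slack.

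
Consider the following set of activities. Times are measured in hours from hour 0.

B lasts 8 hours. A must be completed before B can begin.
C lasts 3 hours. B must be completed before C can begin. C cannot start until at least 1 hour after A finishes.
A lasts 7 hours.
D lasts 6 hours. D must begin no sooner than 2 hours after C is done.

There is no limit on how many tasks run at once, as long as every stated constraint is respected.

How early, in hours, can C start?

A has no prerequisites, so it starts at hour 0 and finishes at hour 7.
After A (finishes hour 7), B can start at hour 7 and finishes at hour 15.
C waits on B (finishes hour 15); A (finishes hour 7, plus 1-hour gap → hour 8). The latest of these is hour 15, which is the earliest C can start.

15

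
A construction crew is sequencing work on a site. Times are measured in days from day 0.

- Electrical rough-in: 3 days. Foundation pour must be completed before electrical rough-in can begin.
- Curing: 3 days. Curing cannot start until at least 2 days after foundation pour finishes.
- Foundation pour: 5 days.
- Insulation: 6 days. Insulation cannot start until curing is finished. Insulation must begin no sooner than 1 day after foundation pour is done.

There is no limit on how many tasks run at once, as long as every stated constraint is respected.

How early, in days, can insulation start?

10

Nothing blocks foundation pour, so it runs from day 0 to day 5.
Curing cannot begin until foundation pour (finishes day 5, plus 2-day gap → day 7). It runs from day 7 to 7 + 3 = day 10.
Insulation waits on curing (finishes day 10); foundation pour (finishes day 5, plus 1-day gap → day 6). The latest of these is day 10, which is the earliest insulation can start.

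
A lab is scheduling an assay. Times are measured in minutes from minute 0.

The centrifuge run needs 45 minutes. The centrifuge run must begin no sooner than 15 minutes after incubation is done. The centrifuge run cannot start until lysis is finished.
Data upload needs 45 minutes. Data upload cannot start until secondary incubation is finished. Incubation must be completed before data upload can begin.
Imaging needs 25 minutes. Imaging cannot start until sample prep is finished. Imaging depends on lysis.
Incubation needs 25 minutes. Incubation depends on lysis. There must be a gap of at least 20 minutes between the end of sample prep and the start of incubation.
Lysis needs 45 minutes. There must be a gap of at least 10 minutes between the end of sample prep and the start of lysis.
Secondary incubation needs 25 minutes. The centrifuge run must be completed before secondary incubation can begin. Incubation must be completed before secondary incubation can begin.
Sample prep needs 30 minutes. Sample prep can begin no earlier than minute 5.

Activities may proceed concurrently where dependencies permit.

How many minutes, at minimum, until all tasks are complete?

Sample prep cannot begin until its own release at minute 5. It runs from minute 5 to 5 + 30 = minute 35.
Lysis cannot begin until sample prep (finishes minute 35, plus 10-minute gap → minute 45). It runs from minute 45 to 45 + 45 = minute 90.
For imaging: sample prep (finishes minute 35); lysis (finishes minute 90). Taking the maximum gives a start of minute 90, and it finishes at 90 + 25 = minute 115.
Incubation has to wait for lysis (finishes minute 90); sample prep (finishes minute 35, plus 20-minute gap → minute 55). The latest of these is minute 90, so incubation runs minute 90 to 90 + 25 = minute 115.
The centrifuge run cannot start until incubation (finishes minute 115, plus 15-minute gap → minute 130); lysis (finishes minute 90). The controlling bound is minute 130, so the centrifuge run finishes at 130 + 45 = minute 175.
For secondary incubation: the centrifuge run (finishes minute 175); incubation (finishes minute 115). Taking the maximum gives a start of minute 175, and it finishes at 175 + 25 = minute 200.
Data upload has to wait for secondary incubation (finishes minute 200); incubation (finishes minute 115). The latest of these is minute 200, so data upload runs minute 200 to 200 + 45 = minute 245.
All tasks are finished once the last one completes. Finish times: Sample prep at 35, Lysis at 90, Incubation at 115, The centrifuge run at 175, Secondary incubation at 200, Imaging at 115, Data upload at 245. The latest is minute 245.

245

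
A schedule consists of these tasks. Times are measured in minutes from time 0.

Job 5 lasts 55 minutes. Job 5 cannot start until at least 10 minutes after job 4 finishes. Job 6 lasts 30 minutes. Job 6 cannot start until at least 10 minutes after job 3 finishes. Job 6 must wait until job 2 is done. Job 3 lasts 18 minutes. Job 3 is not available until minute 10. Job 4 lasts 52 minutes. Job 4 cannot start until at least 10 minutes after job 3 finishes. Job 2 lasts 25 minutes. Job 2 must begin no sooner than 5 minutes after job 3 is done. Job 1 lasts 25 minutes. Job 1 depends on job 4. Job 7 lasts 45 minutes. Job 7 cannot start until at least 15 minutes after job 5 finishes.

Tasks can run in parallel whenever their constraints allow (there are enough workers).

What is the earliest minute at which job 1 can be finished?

Job 3 cannot begin until its own release at minute 10. It runs from minute 10 to 10 + 18 = minute 28.
Job 4 cannot begin until job 3 (finishes minute 28, plus 10-minute gap → minute 38). It runs from minute 38 to 38 + 52 = minute 90.
After job 4 (finishes minute 90), job 1 can start at minute 90 and finishes at minute 115.

115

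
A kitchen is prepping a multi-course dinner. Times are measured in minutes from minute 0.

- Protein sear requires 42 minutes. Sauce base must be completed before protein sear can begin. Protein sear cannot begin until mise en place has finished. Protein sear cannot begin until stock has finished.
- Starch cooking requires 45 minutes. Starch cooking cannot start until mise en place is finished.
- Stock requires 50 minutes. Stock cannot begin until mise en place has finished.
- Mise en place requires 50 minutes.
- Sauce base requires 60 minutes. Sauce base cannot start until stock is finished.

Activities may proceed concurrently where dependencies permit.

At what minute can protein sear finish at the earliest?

202

Mise en place can start immediately at minute 0; it finishes at minute 50.
After mise en place (finishes minute 50), stock can start at minute 50 and finishes at minute 100.
After stock (finishes minute 100), sauce base can start at minute 100 and finishes at minute 160.
Protein sear cannot start until sauce base (finishes minute 160); mise en place (finishes minute 50); stock (finishes minute 100). The controlling bound is minute 160, so protein sear finishes at 160 + 42 = minute 202.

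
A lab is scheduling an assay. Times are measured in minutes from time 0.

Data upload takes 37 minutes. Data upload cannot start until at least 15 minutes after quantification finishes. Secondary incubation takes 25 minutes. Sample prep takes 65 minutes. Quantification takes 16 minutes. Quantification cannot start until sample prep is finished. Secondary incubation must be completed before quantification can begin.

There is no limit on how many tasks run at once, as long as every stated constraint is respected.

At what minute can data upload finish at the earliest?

Secondary incubation can start immediately at minute 0; it finishes at minute 25.
Sample prep can start immediately at minute 0; it finishes at minute 65.
Quantification cannot start until sample prep (finishes minute 65); secondary incubation (finishes minute 25). The controlling bound is minute 65, so quantification finishes at 65 + 16 = minute 81.
Data upload waits on quantification (finishes minute 81, plus 15-minute gap → minute 96), so it starts at minute 96 and finishes at 96 + 37 = minute 133.

133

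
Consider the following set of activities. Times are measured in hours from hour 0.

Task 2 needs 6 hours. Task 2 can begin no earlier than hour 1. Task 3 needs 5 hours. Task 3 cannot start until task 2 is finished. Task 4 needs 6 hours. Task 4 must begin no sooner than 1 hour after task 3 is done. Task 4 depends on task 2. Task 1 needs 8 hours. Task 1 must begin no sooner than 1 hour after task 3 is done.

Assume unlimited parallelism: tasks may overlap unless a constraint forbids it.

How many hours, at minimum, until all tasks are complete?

21

Task 2 waits on its own release at hour 1, so it starts at hour 1 and finishes at 1 + 6 = hour 7.
Task 3 waits on task 2 (finishes hour 7), so it starts at hour 7 and finishes at 7 + 5 = hour 12.
For task 4: task 3 (finishes hour 12, plus 1-hour gap → hour 13); task 2 (finishes hour 7). Taking the maximum gives a start of hour 13, and it finishes at 13 + 6 = hour 19.
Task 1 waits on task 3 (finishes hour 12, plus 1-hour gap → hour 13), so it starts at hour 13 and finishes at 13 + 8 = hour 21.
All tasks are finished once the last one completes. Finish times: Task 1 at 21, Task 2 at 7, Task 3 at 12, Task 4 at 19. The latest is hour 21.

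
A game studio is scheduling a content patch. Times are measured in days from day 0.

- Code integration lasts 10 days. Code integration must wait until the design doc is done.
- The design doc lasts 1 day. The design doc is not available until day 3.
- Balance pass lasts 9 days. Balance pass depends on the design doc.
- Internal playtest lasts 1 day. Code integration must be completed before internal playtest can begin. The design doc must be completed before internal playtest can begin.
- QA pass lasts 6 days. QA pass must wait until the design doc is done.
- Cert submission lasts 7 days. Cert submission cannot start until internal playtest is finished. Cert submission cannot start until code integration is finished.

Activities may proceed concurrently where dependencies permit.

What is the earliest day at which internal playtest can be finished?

15

The design doc cannot begin until its own release at day 3. It runs from day 3 to 3 + 1 = day 4.
Code integration cannot begin until the design doc (finishes day 4). It runs from day 4 to 4 + 10 = day 14.
Internal playtest has to wait for code integration (finishes day 14); the design doc (finishes day 4). The latest of these is day 14, so internal playtest runs day 14 to 14 + 1 = day 15.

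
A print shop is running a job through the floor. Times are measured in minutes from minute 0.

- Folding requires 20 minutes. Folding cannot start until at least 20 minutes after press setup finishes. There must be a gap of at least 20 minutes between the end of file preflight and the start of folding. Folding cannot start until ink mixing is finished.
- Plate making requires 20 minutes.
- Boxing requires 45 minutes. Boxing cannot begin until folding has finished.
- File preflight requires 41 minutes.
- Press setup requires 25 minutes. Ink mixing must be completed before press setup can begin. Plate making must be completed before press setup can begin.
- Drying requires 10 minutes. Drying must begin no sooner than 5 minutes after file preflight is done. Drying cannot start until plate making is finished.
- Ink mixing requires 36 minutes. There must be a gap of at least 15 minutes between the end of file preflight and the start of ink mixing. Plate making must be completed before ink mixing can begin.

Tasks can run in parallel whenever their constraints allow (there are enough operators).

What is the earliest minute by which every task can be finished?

Nothing blocks plate making, so it runs from minute 0 to minute 20.
File preflight has no prerequisites, so it starts at minute 0 and finishes at minute 41.
For drying: file preflight (finishes minute 41, plus 5-minute gap → minute 46); plate making (finishes minute 20). Taking the maximum gives a start of minute 46, and it finishes at 46 + 10 = minute 56.
For ink mixing: file preflight (finishes minute 41, plus 15-minute gap → minute 56); plate making (finishes minute 20). Taking the maximum gives a start of minute 56, and it finishes at 56 + 36 = minute 92.
Press setup needs all of ink mixing (finishes minute 92); plate making (finishes minute 20). That puts its earliest start at minute 92; it finishes at 92 + 25 = minute 117.
Folding cannot start until press setup (finishes minute 117, plus 20-minute gap → minute 137); file preflight (finishes minute 41, plus 20-minute gap → minute 61); ink mixing (finishes minute 92). The controlling bound is minute 137, so folding finishes at 137 + 20 = minute 157.
Boxing waits on folding (finishes minute 157), so it starts at minute 157 and finishes at 157 + 45 = minute 202.
All tasks are finished once the last one completes. Finish times: File preflight at 41, Plate making at 20, Ink mixing at 92, Press setup at 117, Drying at 56, Folding at 157, Boxing at 202. The latest is minute 202.

202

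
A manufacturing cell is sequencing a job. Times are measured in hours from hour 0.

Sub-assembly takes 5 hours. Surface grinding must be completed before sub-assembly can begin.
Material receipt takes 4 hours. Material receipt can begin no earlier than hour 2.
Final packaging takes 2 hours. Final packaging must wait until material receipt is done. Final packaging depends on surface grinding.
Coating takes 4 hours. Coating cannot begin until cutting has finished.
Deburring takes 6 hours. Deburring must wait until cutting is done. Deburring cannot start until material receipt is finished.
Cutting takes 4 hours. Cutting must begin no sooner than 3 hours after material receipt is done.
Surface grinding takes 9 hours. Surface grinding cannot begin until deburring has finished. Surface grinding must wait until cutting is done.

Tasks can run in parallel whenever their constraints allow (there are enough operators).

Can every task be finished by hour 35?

Material receipt cannot begin until its own release at hour 2. It runs from hour 2 to 2 + 4 = hour 6.
Cutting waits on material receipt (finishes hour 6, plus 3-hour gap → hour 9), so it starts at hour 9 and finishes at 9 + 4 = hour 13.
Coating waits on cutting (finishes hour 13), so it starts at hour 13 and finishes at 13 + 4 = hour 17.
Deburring needs all of cutting (finishes hour 13); material receipt (finishes hour 6). That puts its earliest start at hour 13; it finishes at 13 + 6 = hour 19.
Surface grinding has to wait for deburring (finishes hour 19); cutting (finishes hour 13). The latest of these is hour 19, so surface grinding runs hour 19 to 19 + 9 = hour 28.
Final packaging needs all of material receipt (finishes hour 6); surface grinding (finishes hour 28). That puts its earliest start at hour 28; it finishes at 28 + 2 = hour 30.
Sub-assembly cannot begin until surface grinding (finishes hour 28). It runs from hour 28 to 28 + 5 = hour 33.
Every task is finished by hour 33, which is no later than the deadline of 35, so the schedule is feasible.

Yes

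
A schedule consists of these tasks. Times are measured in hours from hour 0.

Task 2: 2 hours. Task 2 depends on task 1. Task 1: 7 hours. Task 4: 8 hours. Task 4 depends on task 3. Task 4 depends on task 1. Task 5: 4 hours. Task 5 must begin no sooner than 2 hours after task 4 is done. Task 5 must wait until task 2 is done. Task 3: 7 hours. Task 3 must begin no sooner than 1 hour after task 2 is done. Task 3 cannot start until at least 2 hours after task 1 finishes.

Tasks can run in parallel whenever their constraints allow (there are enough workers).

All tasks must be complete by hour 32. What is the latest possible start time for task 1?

Nothing follows task 5; the deadline of hour 32 is its only limit. It must start by 32 − 4 = hour 28.
Since task 5 (must start by hour 28, minus 2-hour gap → hour 26) depends on it, task 4 must finish by hour 26. Backing off its 8-hour duration gives a latest start of hour 18.
Task 3 must finish before task 4 (must start by hour 18). With a 7-hour duration, task 3 must start by 18 − 7 = hour 11.
Task 2 has several dependents: task 3 (must start by hour 11, minus 1-hour gap → hour 10); task 5 (must start by hour 28). The earliest of those limits is hour 10, so task 2 must start by 10 − 2 = hour 8.
Task 1 must finish in time for task 2 (must start by hour 8); task 3 (must start by hour 11, minus 2-hour gap → hour 9); task 4 (must start by hour 18). The tightest is hour 8, so task 1 must start by 8 − 7 = hour 1.

1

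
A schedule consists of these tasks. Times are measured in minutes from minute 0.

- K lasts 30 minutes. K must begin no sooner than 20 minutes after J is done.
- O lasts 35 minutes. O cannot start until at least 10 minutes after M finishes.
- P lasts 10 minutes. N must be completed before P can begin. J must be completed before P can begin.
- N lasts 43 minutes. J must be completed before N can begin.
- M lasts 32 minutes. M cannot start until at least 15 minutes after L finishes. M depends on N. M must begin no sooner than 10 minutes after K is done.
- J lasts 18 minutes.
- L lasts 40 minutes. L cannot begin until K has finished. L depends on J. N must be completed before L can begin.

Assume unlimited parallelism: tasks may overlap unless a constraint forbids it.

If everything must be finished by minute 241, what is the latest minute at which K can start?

79

O must finish by minute 241; it takes 35 minutes, so it must start by 241 − 35 = minute 206.
M has to be done before O (must start by minute 206, minus 10-minute gap → minute 196). That means finishing by minute 196, i.e. starting by 196 − 32 = minute 164.
L has to be done before M (must start by minute 164, minus 15-minute gap → minute 149). That means finishing by minute 149, i.e. starting by 149 − 40 = minute 109.
For K: L (must start by minute 109); M (must start by minute 164, minus 10-minute gap → minute 154). The most restrictive is minute 109; with a 30-minute duration, K must start by minute 79.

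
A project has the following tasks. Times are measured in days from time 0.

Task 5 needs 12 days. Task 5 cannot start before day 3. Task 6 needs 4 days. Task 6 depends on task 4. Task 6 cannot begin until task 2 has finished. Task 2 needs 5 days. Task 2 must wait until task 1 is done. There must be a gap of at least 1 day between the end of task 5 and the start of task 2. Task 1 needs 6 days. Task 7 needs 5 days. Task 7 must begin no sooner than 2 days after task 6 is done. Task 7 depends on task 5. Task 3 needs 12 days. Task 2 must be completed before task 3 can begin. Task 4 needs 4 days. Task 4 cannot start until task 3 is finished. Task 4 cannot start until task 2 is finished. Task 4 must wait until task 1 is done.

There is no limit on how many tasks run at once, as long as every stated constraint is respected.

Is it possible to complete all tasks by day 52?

Task 5 waits on its own release at day 3, so it starts at day 3 and finishes at 3 + 12 = day 15.
Task 1 can start immediately at day 0; it finishes at day 6.
Task 2 has to wait for task 1 (finishes day 6); task 5 (finishes day 15, plus 1-day gap → day 16). The latest of these is day 16, so task 2 runs day 16 to 16 + 5 = day 21.
Task 3 cannot begin until task 2 (finishes day 21). It runs from day 21 to 21 + 12 = day 33.
Task 4 needs all of task 3 (finishes day 33); task 2 (finishes day 21); task 1 (finishes day 6). That puts its earliest start at day 33; it finishes at 33 + 4 = day 37.
Task 6 has to wait for task 4 (finishes day 37); task 2 (finishes day 21). The latest of these is day 37, so task 6 runs day 37 to 37 + 4 = day 41.
Task 7 cannot start until task 6 (finishes day 41, plus 2-day gap → day 43); task 5 (finishes day 15). The controlling bound is day 43, so task 7 finishes at 43 + 5 = day 48.
Every task is finished by day 48, which is no later than the deadline of 52, so the schedule is feasible.

Yes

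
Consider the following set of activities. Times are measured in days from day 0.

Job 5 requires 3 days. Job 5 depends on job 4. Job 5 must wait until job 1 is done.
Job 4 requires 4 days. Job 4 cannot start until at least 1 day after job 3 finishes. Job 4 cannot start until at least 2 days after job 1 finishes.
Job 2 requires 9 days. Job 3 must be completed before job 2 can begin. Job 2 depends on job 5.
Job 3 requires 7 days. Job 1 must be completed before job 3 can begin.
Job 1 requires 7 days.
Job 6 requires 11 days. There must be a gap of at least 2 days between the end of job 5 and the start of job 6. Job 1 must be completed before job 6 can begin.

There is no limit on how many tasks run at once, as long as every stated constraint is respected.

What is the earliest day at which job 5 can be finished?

22

Job 1 can start immediately at day 0; it finishes at day 7.
After job 1 (finishes day 7), job 3 can start at day 7 and finishes at day 14.
Job 4 needs all of job 3 (finishes day 14, plus 1-day gap → day 15); job 1 (finishes day 7, plus 2-day gap → day 9). That puts its earliest start at day 15; it finishes at 15 + 4 = day 19.
Job 5 has to wait for job 4 (finishes day 19); job 1 (finishes day 7). The latest of these is day 19, so job 5 runs day 19 to 19 + 3 = day 22.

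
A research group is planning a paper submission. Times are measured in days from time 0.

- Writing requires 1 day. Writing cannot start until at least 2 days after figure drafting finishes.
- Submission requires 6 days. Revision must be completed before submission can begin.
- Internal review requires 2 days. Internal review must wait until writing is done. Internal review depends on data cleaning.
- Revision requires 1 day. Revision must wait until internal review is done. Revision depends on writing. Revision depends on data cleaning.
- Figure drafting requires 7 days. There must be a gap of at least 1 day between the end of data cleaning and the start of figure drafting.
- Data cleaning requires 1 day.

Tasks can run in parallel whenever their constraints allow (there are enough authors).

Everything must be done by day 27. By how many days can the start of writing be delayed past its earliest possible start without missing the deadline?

6

Data cleaning has no prerequisites, so it starts at day 0 and finishes at day 1.
After data cleaning (finishes day 1, plus 1-day gap → day 2), figure drafting can start at day 2 and finishes at day 9.
After figure drafting (finishes day 9, plus 2-day gap → day 11), writing can start at day 11 and finishes at day 12.

Working backward from the deadline:
Submission has no dependents, so it just needs to finish by day 27. Starting by 27 − 6 = day 21 achieves that.
Since submission (must start by day 21) depends on it, revision must finish by day 21. Backing off its 1-day duration gives a latest start of day 20.
Since revision (must start by day 20) depends on it, internal review must finish by day 20. Backing off its 2-day duration gives a latest start of day 18.
Writing must finish in time for internal review (must start by day 18); revision (must start by day 20). The tightest is day 18, so writing must start by 18 − 1 = day 17.
So writing can start as early as day 11 and as late as day 17, giving 17 − 11 = 6 days of slack.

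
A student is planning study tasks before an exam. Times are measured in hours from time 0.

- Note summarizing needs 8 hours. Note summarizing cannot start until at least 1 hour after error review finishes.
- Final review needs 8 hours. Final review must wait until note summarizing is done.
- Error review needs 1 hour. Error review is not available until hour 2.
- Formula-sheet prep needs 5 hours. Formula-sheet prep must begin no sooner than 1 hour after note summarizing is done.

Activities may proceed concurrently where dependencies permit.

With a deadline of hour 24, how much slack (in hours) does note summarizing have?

Error review cannot begin until its own release at hour 2. It runs from hour 2 to 2 + 1 = hour 3.
After error review (finishes hour 3, plus 1-hour gap → hour 4), note summarizing can start at hour 4 and finishes at hour 12.

Working backward from the deadline:
Nothing follows formula-sheet prep; the deadline of hour 24 is its only limit. It must start by 24 − 5 = hour 19.
Final review has no dependents, so it just needs to finish by hour 24. Starting by 24 − 8 = hour 16 achieves that.
Note summarizing has several dependents: formula-sheet prep (must start by hour 19, minus 1-hour gap → hour 18); final review (must start by hour 16). The earliest of those limits is hour 16, so note summarizing must start by 16 − 8 = hour 8.
So note summarizing can start as early as hour 4 and as late as hour 8, giving 8 − 4 = 4 hours of slack.

4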